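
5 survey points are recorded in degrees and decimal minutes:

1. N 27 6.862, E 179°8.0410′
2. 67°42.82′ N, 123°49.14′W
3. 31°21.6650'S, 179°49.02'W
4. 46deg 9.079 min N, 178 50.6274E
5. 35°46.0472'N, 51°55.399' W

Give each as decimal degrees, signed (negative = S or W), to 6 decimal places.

Point 1:
  Latitude: 27 + 6.862/60 = 27.1143667
  N → positive
  λ: 8.041′ = 0.134017°; total 179.1340167
  E ⇒ keep positive
Point 2:
  φ: 67 + 42.82/60 = 67.7136667
  N ⇒ keep positive
  λ: 49.14′ = 0.819000°; total 123.8190000
  W ⇒ negate
Point 3:
  Latitude: 21.665′ = 0.361083°; total 31.3610833
  S → negative
  Lon: 49.02′ = 0.817000°; total 179.8170000
  hemisphere W, so the sign is −
Point 4:
  Lat: 9.079′ = 0.151317°; total 46.1513167
  N ⇒ keep positive
  λ: 50.6274′ = 0.843790°; total 178.8437900
  E ⇒ keep positive
Point 5:
  Latitude: 46.0472′ = 0.767453°; total 35.7674533
  N → positive
  Longitude: 51 + 55.399/60 = 51.9233167
  W ⇒ negate

1. 27.114367, 179.134017
2. 67.713667, -123.819000
3. -31.361083, -179.817000
4. 46.151317, 178.843790
5. 35.767453, -51.923317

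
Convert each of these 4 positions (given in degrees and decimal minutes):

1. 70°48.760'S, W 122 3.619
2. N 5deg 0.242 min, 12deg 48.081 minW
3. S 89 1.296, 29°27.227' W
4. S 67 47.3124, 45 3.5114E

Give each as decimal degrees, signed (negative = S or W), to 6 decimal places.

1. -70.812667, -122.060317
2. 5.004033, -12.801350
3. -89.021600, -29.453783
4. -67.788540, 45.058523

Point 1:
  Latitude: 48.76′ = 0.812667°; total 70.8126667
  S ⇒ negate
  Longitude: 122 + 3.619/60 = 122.0603167
  W ⇒ negate
Point 2:
  φ: 0.242′ = 0.004033°; total 5.0040333
  N ⇒ keep positive
  λ: 48.081′ = 0.801350°; total 12.8013500
  W ⇒ negate
Point 3:
  Lat: 1.296′ = 0.021600°; total 89.0216000
  S ⇒ negate
  Longitude: 29 + 27.227/60 = 29.4537833
  W ⇒ negate
Point 4:
  Latitude: 47.3124′ = 0.788540°; total 67.7885400
  S ⇒ negate
  Longitude: 45 + 3.5114/60 = 45.0585233
  E ⇒ keep positive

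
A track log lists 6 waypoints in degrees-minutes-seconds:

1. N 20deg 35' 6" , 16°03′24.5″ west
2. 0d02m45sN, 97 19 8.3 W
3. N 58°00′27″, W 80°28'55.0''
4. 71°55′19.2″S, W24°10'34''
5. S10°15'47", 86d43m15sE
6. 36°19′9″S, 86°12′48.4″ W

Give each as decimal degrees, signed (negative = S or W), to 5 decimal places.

1. 20.58500, -16.05681
2. 0.04583, -97.31897
3. 58.00750, -80.48194
4. -71.92200, -24.17611
5. -10.26306, 86.72083
6. -36.31917, -86.21344

Point 1:
  Lat: 20 + 35/60 + 6/3600 = 20.585000
  N ⇒ keep positive
  Lon: 3′ + 24.5″ = 3.40833′; 16 + 3.40833/60 = 16.056806
  hemisphere W, so the sign is −
Point 2:
  Lat: 2′ + 45″ = 2.75000′; 0 + 2.75000/60 = 0.045833
  N ⇒ keep positive
  λ: 19′ + 8.3″ = 19.13833′; 97 + 19.13833/60 = 97.318972
  W ⇒ negate
Point 3:
  Lat: 0′ + 27″ = 0.45000′; 58 + 0.45000/60 = 58.007500
  N → positive
  λ: 80° + 28/60 + 55/3600 = 80 + 0.466667 + 0.015278 = 80.481944
  hemisphere W, so the sign is −
Point 4:
  φ: 71° + 55/60 + 19.2/3600 = 71 + 0.916667 + 0.005333 = 71.922000
  S → negative
  λ: 10′ + 34″ = 10.56667′; 24 + 10.56667/60 = 24.176111
  W ⇒ negate
Point 5:
  Latitude: 10° + 15/60 + 47/3600 = 10 + 0.250000 + 0.013056 = 10.263056
  S ⇒ negate
  Longitude: 43′ + 15″ = 43.25000′; 86 + 43.25000/60 = 86.720833
  E ⇒ keep positive
Point 6:
  φ: 19′ + 9″ = 19.15000′; 36 + 19.15000/60 = 36.319167
  hemisphere S, so the sign is −
  Lon: 86° + 12/60 + 48.4/3600 = 86 + 0.200000 + 0.013444 = 86.213444
  hemisphere W, so the sign is −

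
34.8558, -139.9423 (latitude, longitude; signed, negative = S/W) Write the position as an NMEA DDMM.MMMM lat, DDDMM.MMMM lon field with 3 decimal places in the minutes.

Lat: 34° + 0.855800 × 60 = 34° 51.34800′
Longitude is negative → W; |value| = 139.942300
Longitude: minutes = (139.942300 − 139) × 60 = 56.53800

3451.348,N / 13956.538,W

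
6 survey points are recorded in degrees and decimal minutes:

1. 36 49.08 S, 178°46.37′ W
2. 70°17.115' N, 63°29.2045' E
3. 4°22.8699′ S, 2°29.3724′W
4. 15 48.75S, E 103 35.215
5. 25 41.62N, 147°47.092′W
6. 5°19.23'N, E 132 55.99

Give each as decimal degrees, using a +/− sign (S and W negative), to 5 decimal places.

Point 1:
  Lat: 49.08′ = 0.818000°; total 36.818000
  S ⇒ negate
  λ: 46.37′ = 0.772833°; total 178.772833
  W ⇒ negate
Point 2:
  Lat: 17.115′ = 0.285250°; total 70.285250
  N → positive
  λ: 63 + 29.2045/60 = 63.486742
  E ⇒ keep positive
Point 3:
  φ: 22.8699′ = 0.381165°; total 4.381165
  S ⇒ negate
  λ: 29.3724′ = 0.489540°; total 2.489540
  hemisphere W, so the sign is −
Point 4:
  Latitude: 15 + 48.75/60 = 15.812500
  S ⇒ negate
  Lon: 103 + 35.215/60 = 103.586917
  E ⇒ keep positive
Point 5:
  Lat: 41.62′ = 0.693667°; total 25.693667
  N ⇒ keep positive
  Longitude: 147 + 47.092/60 = 147.784867
  W ⇒ negate
Point 6:
  φ: 5 + 19.23/60 = 5.320500
  N ⇒ keep positive
  Longitude: 55.99′ = 0.933167°; total 132.933167
  E → positive

1. -36.81800, -178.77283
2. 70.28525, 63.48674
3. -4.38117, -2.48954
4. -15.81250, 103.58692
5. 25.69367, -147.78487
6. 5.32050, 132.93317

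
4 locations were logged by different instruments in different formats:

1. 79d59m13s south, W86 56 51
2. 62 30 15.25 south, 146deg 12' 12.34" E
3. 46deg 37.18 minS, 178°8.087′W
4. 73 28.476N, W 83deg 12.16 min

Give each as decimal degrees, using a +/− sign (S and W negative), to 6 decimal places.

1. -79.986944, -86.947500
2. -62.504236, 146.203428
3. -46.619667, -178.134783
4. 73.474600, -83.202667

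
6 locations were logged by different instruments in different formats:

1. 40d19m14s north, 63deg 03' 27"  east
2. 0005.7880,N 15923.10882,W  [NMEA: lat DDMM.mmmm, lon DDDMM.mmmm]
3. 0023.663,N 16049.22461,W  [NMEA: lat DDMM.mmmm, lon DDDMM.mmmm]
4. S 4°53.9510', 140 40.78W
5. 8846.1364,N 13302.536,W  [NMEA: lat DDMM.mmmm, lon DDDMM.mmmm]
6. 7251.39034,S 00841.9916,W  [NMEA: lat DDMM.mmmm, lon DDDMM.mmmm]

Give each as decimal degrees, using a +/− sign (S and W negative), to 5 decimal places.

Point 1:
  Lat: 40° + 19/60 + 14/3600 = 40 + 0.316667 + 0.003889 = 40.320556
  N → positive
  λ: 3′ + 27″ = 3.45000′; 63 + 3.45000/60 = 63.057500
  E ⇒ keep positive
Point 2:
  Lat: degrees = first 2 digits = 0, minutes = 5.788; 0 + 5.788/60 = 0.096467
  N ⇒ keep positive
  Lon: split at 3 digits → 159° and 23.10882′; 159 + 23.10882/60 = 159.385147
  W ⇒ negate
Point 3:
  φ: split at 2 digits → 00° and 23.663′; 0 + 23.663/60 = 0.394383
  N ⇒ keep positive
  Lon: degrees = first 3 digits = 160, minutes = 49.22461; 160 + 49.22461/60 = 160.820410
  W ⇒ negate
Point 4:
  φ: 53.951′ = 0.899183°; total 4.899183
  S ⇒ negate
  Longitude: 140 + 40.78/60 = 140.679667
  W ⇒ negate
Point 5:
  Latitude: split at 2 digits → 88° and 46.1364′; 88 + 46.1364/60 = 88.768940
  N → positive
  Lon: split at 3 digits → 133° and 2.536′; 133 + 2.536/60 = 133.042267
  W → negative
Point 6:
  Lat: split at 2 digits → 72° and 51.39034′; 72 + 51.39034/60 = 72.856506
  S ⇒ negate
  λ: split at 3 digits → 008° and 41.9916′; 8 + 41.9916/60 = 8.699860
  hemisphere W, so the sign is −

1. 40.32056, 63.05750
2. 0.09647, -159.38515
3. 0.39438, -160.82041
4. -4.89918, -140.67967
5. 88.76894, -133.04227
6. -72.85651, -8.69986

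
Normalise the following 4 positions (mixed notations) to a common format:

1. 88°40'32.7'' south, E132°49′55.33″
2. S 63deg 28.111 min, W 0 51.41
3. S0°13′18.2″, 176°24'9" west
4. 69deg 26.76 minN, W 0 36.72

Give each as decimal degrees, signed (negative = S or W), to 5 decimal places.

Point 1:
  Latitude: 88 + 40/60 + 32.7/3600 = 88.675750
  S ⇒ negate
  Lon: 132 + 49/60 + 55.33/3600 = 132.832036
  E → positive
Point 2:
  Latitude: 28.111′ = 0.468517°; total 63.468517
  S → negative
  Lon: 0 + 51.41/60 = 0.856833
  hemisphere W, so the sign is −
Point 3:
  Latitude: 13′ + 18.2″ = 13.30333′; 0 + 13.30333/60 = 0.221722
  hemisphere S, so the sign is −
  λ: 24′ + 9″ = 24.15000′; 176 + 24.15000/60 = 176.402500
  W ⇒ negate
Point 4:
  φ: 26.76′ = 0.446000°; total 69.446000
  N ⇒ keep positive
  λ: 36.72′ = 0.612000°; total 0.612000
  W ⇒ negate

1. -88.67575, 132.83204
2. -63.46852, -0.85683
3. -0.22172, -176.40250
4. 69.44600, -0.61200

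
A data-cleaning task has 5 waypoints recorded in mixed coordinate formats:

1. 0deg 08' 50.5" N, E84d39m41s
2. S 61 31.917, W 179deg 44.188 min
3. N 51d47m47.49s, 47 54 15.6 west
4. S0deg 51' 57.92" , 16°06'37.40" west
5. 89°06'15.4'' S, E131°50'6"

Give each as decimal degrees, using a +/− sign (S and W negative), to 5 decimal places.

Point 1:
  φ: 0° + 8/60 + 50.5/3600 = 0 + 0.133333 + 0.014028 = 0.147361
  N → positive
  λ: 84 + 39/60 + 41/3600 = 84.661389
  E → positive
Point 2:
  Latitude: 31.917′ = 0.531950°; total 61.531950
  S → negative
  Longitude: 44.188′ = 0.736467°; total 179.736467
  hemisphere W, so the sign is −
Point 3:
  Latitude: 47′ + 47.49″ = 47.79150′; 51 + 47.79150/60 = 51.796525
  N → positive
  λ: 47 + 54/60 + 15.6/3600 = 47.904333
  W ⇒ negate
Point 4:
  φ: 0 + 51/60 + 57.92/3600 = 0.866089
  hemisphere S, so the sign is −
  Lon: 16° + 6/60 + 37.4/3600 = 16 + 0.100000 + 0.010389 = 16.110389
  W → negative
Point 5:
  Latitude: 89 + 6/60 + 15.4/3600 = 89.104278
  S → negative
  Lon: 50′ + 6″ = 50.10000′; 131 + 50.10000/60 = 131.835000
  E → positive

1. 0.14736, 84.66139
2. -61.53195, -179.73647
3. 51.79653, -47.90433
4. -0.86609, -16.11039
5. -89.10428, 131.83500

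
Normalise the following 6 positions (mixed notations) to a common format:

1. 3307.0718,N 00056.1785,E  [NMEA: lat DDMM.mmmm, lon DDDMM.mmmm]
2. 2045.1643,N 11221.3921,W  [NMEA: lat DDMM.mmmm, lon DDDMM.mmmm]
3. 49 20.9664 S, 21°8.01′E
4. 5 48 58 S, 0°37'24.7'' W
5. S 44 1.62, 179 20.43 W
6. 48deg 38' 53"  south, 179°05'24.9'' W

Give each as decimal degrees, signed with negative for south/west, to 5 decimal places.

Point 1:
  φ: split at 2 digits → 33° and 7.0718′; 33 + 7.0718/60 = 33.117863
  N ⇒ keep positive
  Longitude: split at 3 digits → 000° and 56.1785′; 0 + 56.1785/60 = 0.936308
  E ⇒ keep positive
Point 2:
  Latitude: degrees = first 2 digits = 20, minutes = 45.1643; 20 + 45.1643/60 = 20.752738
  N → positive
  Lon: split at 3 digits → 112° and 21.3921′; 112 + 21.3921/60 = 112.356535
  W ⇒ negate
Point 3:
  φ: 20.9664′ = 0.349440°; total 49.349440
  S ⇒ negate
  Longitude: 8.01′ = 0.133500°; total 21.133500
  E ⇒ keep positive
Point 4:
  Latitude: 5° + 48/60 + 58/3600 = 5 + 0.800000 + 0.016111 = 5.816111
  hemisphere S, so the sign is −
  λ: 0° + 37/60 + 24.7/3600 = 0 + 0.616667 + 0.006861 = 0.623528
  hemisphere W, so the sign is −
Point 5:
  φ: 44 + 1.62/60 = 44.027000
  S → negative
  Lon: 20.43′ = 0.340500°; total 179.340500
  W ⇒ negate
Point 6:
  φ: 48 + 38/60 + 53/3600 = 48.648056
  hemisphere S, so the sign is −
  Lon: 179 + 5/60 + 24.9/3600 = 179.090250
  hemisphere W, so the sign is −

1. 33.11786, 0.93631
2. 20.75274, -112.35654
3. -49.34944, 21.13350
4. -5.81611, -0.62353
5. -44.02700, -179.34050
6. -48.64806, -179.09025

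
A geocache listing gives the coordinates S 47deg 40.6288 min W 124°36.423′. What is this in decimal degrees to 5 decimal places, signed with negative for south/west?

Latitude: 40.6288′ = 0.677147°; total 47.677147
S ⇒ negate
Longitude: 124 + 36.423/60 = 124.607050
W ⇒ negate

-47.67715, -124.60705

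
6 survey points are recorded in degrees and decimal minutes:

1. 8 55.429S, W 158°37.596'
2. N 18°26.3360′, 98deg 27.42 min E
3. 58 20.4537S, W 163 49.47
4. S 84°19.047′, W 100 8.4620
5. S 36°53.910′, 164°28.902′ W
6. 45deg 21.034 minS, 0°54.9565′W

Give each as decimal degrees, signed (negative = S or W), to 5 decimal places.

1. -8.92382, -158.62660
2. 18.43893, 98.45700
3. -58.34090, -163.82450
4. -84.31745, -100.14103
5. -36.89850, -164.48170
6. -45.35057, -0.91594

Point 1:
  φ: 55.429′ = 0.923817°; total 8.923817
  S ⇒ negate
  λ: 37.596′ = 0.626600°; total 158.626600
  W ⇒ negate
Point 2:
  Lat: 18 + 26.336/60 = 18.438933
  N ⇒ keep positive
  λ: 27.42′ = 0.457000°; total 98.457000
  E → positive
Point 3:
  φ: 20.4537′ = 0.340895°; total 58.340895
  S ⇒ negate
  Longitude: 49.47′ = 0.824500°; total 163.824500
  hemisphere W, so the sign is −
Point 4:
  Latitude: 19.047′ = 0.317450°; total 84.317450
  hemisphere S, so the sign is −
  λ: 100 + 8.462/60 = 100.141033
  W → negative
Point 5:
  Lat: 53.91′ = 0.898500°; total 36.898500
  hemisphere S, so the sign is −
  Longitude: 28.902′ = 0.481700°; total 164.481700
  W → negative
Point 6:
  Latitude: 45 + 21.034/60 = 45.350567
  S ⇒ negate
  Lon: 0 + 54.9565/60 = 0.915942
  W → negative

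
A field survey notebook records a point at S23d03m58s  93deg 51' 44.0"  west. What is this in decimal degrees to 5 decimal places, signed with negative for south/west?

-23.06611, -93.86222

Latitude: 23 + 3/60 + 58/3600 = 23.066111
S → negative
λ: 93 + 51/60 + 44/3600 = 93.862222
hemisphere W, so the sign is −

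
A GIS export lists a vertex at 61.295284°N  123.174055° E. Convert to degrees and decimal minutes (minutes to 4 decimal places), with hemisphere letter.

61° 17.7170′ N, 123° 10.4433′ E

φ: minutes = (61.295284 − 61) × 60 = 17.717040
Lon: minutes = (123.174055 − 123) × 60 = 10.443300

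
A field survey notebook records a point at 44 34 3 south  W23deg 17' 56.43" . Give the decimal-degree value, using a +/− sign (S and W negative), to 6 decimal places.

-44.567500, -23.299008

Lat: 44° + 34/60 + 3/3600 = 44 + 0.566667 + 0.000833 = 44.5675000
S ⇒ negate
λ: 23° + 17/60 + 56.43/3600 = 23 + 0.283333 + 0.015675 = 23.2990083
W → negative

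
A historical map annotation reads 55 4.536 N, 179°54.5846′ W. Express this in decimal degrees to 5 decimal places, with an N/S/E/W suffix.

55.07560° N, 179.90974° W

φ: 55 + 4.536/60 = 55.075600
Lon: 54.5846′ = 0.909743°; total 179.909743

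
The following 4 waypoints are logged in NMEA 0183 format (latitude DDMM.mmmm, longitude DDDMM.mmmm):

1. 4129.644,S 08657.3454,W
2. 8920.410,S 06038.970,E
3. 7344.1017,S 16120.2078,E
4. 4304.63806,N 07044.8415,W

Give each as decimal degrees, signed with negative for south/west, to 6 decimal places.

Point 1:
  Latitude: split at 2 digits → 41° and 29.644′; 41 + 29.644/60 = 41.4940667
  S → negative
  Longitude: split at 3 digits → 086° and 57.3454′; 86 + 57.3454/60 = 86.9557567
  W ⇒ negate
Point 2:
  φ: degrees = first 2 digits = 89, minutes = 20.41; 89 + 20.41/60 = 89.3401667
  S → negative
  Lon: degrees = first 3 digits = 60, minutes = 38.97; 60 + 38.97/60 = 60.6495000
  E ⇒ keep positive
Point 3:
  Latitude: split at 2 digits → 73° and 44.1017′; 73 + 44.1017/60 = 73.7350283
  S ⇒ negate
  Lon: split at 3 digits → 161° and 20.2078′; 161 + 20.2078/60 = 161.3367967
  E → positive
Point 4:
  Latitude: split at 2 digits → 43° and 4.63806′; 43 + 4.63806/60 = 43.0773010
  N → positive
  Longitude: split at 3 digits → 070° and 44.8415′; 70 + 44.8415/60 = 70.7473583
  W ⇒ negate

1. -41.494067, -86.955757
2. -89.340167, 60.649500
3. -73.735028, 161.336797
4. 43.077301, -70.747358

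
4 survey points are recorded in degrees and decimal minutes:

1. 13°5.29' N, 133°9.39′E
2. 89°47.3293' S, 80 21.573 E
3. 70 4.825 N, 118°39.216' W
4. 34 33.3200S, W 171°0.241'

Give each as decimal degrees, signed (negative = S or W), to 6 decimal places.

Point 1:
  Latitude: 13 + 5.29/60 = 13.0881667
  N ⇒ keep positive
  Longitude: 9.39′ = 0.156500°; total 133.1565000
  E ⇒ keep positive
Point 2:
  Latitude: 89 + 47.3293/60 = 89.7888217
  S → negative
  λ: 21.573′ = 0.359550°; total 80.3595500
  E → positive
Point 3:
  Latitude: 70 + 4.825/60 = 70.0804167
  N → positive
  λ: 118 + 39.216/60 = 118.6536000
  W ⇒ negate
Point 4:
  Lat: 33.32′ = 0.555333°; total 34.5553333
  S → negative
  Lon: 0.241′ = 0.004017°; total 171.0040167
  W ⇒ negate

1. 13.088167, 133.156500
2. -89.788822, 80.359550
3. 70.080417, -118.653600
4. -34.555333, -171.004017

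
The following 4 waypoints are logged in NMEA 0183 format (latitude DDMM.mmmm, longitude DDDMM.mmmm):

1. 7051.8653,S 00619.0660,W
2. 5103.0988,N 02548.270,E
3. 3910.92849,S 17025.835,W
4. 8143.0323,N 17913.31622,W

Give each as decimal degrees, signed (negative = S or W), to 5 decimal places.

Point 1:
  Lat: split at 2 digits → 70° and 51.8653′; 70 + 51.8653/60 = 70.864422
  S → negative
  λ: split at 3 digits → 006° and 19.066′; 6 + 19.066/60 = 6.317767
  hemisphere W, so the sign is −
Point 2:
  φ: degrees = first 2 digits = 51, minutes = 3.0988; 51 + 3.0988/60 = 51.051647
  N ⇒ keep positive
  Longitude: degrees = first 3 digits = 25, minutes = 48.27; 25 + 48.27/60 = 25.804500
  E ⇒ keep positive
Point 3:
  Lat: degrees = first 2 digits = 39, minutes = 10.92849; 39 + 10.92849/60 = 39.182142
  S ⇒ negate
  λ: split at 3 digits → 170° and 25.835′; 170 + 25.835/60 = 170.430583
  W → negative
Point 4:
  Latitude: degrees = first 2 digits = 81, minutes = 43.0323; 81 + 43.0323/60 = 81.717205
  N ⇒ keep positive
  λ: split at 3 digits → 179° and 13.31622′; 179 + 13.31622/60 = 179.221937
  hemisphere W, so the sign is −

1. -70.86442, -6.31777
2. 51.05165, 25.80450
3. -39.18214, -170.43058
4. 81.71721, -179.22194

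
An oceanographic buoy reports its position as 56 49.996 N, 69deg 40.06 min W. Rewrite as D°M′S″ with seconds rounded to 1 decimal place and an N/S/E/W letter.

Lat: 49.99600′ → 49′ and 0.99600 × 60 = 59.760″
λ: 40.06000′ → 40′ and 0.06000 × 60 = 3.600″

56°49′59.8″ N, 69°40′3.6″ W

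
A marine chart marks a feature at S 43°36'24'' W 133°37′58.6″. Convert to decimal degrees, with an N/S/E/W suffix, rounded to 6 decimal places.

φ: 36′ + 24″ = 36.40000′; 43 + 36.40000/60 = 43.6066667
λ: 133° + 37/60 + 58.6/3600 = 133 + 0.616667 + 0.016278 = 133.6329444

43.606667° S, 133.632944° W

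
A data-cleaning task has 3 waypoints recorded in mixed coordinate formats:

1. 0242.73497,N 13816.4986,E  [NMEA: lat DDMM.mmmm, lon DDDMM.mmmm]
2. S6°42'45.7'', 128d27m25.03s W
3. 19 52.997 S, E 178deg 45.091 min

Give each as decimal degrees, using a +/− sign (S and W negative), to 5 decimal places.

1. 2.71225, 138.27498
2. -6.71269, -128.45695
3. -19.88328, 178.75152

Point 1:
  φ: degrees = first 2 digits = 2, minutes = 42.73497; 2 + 42.73497/60 = 2.712250
  N → positive
  Longitude: split at 3 digits → 138° and 16.4986′; 138 + 16.4986/60 = 138.274977
  E → positive
Point 2:
  Lat: 42′ + 45.7″ = 42.76167′; 6 + 42.76167/60 = 6.712694
  hemisphere S, so the sign is −
  Longitude: 128 + 27/60 + 25.03/3600 = 128.456953
  W ⇒ negate
Point 3:
  φ: 52.997′ = 0.883283°; total 19.883283
  S ⇒ negate
  λ: 45.091′ = 0.751517°; total 178.751517
  E → positive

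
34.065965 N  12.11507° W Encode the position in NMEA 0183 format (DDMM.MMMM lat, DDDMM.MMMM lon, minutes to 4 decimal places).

Latitude: fractional part 0.065965 → 3.957900 minutes
Lon: fractional part 0.115070 → 6.904200 minutes

3403.9579,N / 01206.9042,W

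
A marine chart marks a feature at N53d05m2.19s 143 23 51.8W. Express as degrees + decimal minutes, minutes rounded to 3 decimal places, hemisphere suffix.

53° 5.037′ N, 143° 23.863′ W

φ: seconds/60 = 0.03650; minutes = 5 + 0.03650 = 5.03650
λ: 23 + 51.8/60 = 23.86333′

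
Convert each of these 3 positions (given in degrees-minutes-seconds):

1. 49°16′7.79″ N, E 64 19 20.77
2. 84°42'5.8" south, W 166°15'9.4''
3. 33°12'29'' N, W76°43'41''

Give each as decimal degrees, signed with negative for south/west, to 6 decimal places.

Point 1:
  Latitude: 49 + 16/60 + 7.79/3600 = 49.2688306
  N → positive
  λ: 19′ + 20.77″ = 19.34617′; 64 + 19.34617/60 = 64.3224361
  E → positive
Point 2:
  Lat: 42′ + 5.8″ = 42.09667′; 84 + 42.09667/60 = 84.7016111
  S ⇒ negate
  Lon: 166° + 15/60 + 9.4/3600 = 166 + 0.250000 + 0.002611 = 166.2526111
  hemisphere W, so the sign is −
Point 3:
  Lat: 33 + 12/60 + 29/3600 = 33.2080556
  N ⇒ keep positive
  Longitude: 43′ + 41″ = 43.68333′; 76 + 43.68333/60 = 76.7280556
  hemisphere W, so the sign is −

1. 49.268831, 64.322436
2. -84.701611, -166.252611
3. 33.208056, -76.728056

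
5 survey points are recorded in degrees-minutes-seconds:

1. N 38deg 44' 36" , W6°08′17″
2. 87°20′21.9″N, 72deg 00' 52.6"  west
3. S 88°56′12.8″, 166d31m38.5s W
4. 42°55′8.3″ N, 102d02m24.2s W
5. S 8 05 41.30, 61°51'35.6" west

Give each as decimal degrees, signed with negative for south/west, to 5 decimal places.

1. 38.74333, -6.13806
2. 87.33942, -72.01461
3. -88.93689, -166.52736
4. 42.91897, -102.04006
5. -8.09481, -61.85989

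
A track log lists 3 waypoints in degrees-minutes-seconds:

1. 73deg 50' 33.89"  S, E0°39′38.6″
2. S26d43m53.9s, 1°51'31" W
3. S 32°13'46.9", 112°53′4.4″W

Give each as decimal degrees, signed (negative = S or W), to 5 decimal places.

Point 1:
  Latitude: 50′ + 33.89″ = 50.56483′; 73 + 50.56483/60 = 73.842747
  hemisphere S, so the sign is −
  λ: 39′ + 38.6″ = 39.64333′; 0 + 39.64333/60 = 0.660722
  E ⇒ keep positive
Point 2:
  Lat: 26° + 43/60 + 53.9/3600 = 26 + 0.716667 + 0.014972 = 26.731639
  S → negative
  Lon: 51′ + 31″ = 51.51667′; 1 + 51.51667/60 = 1.858611
  W → negative
Point 3:
  Latitude: 32° + 13/60 + 46.9/3600 = 32 + 0.216667 + 0.013028 = 32.229694
  hemisphere S, so the sign is −
  Longitude: 53′ + 4.4″ = 53.07333′; 112 + 53.07333/60 = 112.884556
  W → negative

1. -73.84275, 0.66072
2. -26.73164, -1.85861
3. -32.22969, -112.88456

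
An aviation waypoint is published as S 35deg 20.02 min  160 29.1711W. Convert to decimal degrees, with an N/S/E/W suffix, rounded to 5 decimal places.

35.33367° S, 160.48619° W

φ: 20.02′ = 0.333667°; total 35.333667
λ: 160 + 29.1711/60 = 160.486185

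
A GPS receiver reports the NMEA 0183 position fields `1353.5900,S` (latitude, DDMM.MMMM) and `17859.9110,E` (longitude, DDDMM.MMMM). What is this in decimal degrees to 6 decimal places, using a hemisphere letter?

13.893167° S, 178.998517° E

φ: split at 2 digits → 13° and 53.59′; 13 + 53.59/60 = 13.8931667
Lon: split at 3 digits → 178° and 59.911′; 178 + 59.911/60 = 178.9985167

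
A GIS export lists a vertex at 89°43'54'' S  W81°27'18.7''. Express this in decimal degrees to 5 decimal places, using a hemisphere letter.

89.73167° S, 81.45519° W

Lat: 43′ + 54″ = 43.90000′; 89 + 43.90000/60 = 89.731667
Lon: 81 + 27/60 + 18.7/3600 = 81.455194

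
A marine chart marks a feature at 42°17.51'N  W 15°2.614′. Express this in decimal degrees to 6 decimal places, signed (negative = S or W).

42.291833, -15.043567

Lat: 42 + 17.51/60 = 42.2918333
N ⇒ keep positive
λ: 15 + 2.614/60 = 15.0435667
W → negative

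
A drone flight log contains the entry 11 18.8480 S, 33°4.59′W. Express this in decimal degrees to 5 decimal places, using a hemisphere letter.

Lat: 11 + 18.848/60 = 11.314133
λ: 33 + 4.59/60 = 33.076500

11.31413° S, 33.07650° W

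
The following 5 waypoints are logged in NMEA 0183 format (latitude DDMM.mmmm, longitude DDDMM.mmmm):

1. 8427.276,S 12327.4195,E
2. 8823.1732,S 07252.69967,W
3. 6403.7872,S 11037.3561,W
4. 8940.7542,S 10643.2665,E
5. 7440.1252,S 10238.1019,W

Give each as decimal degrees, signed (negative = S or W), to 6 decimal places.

1. -84.454600, 123.456992
2. -88.386220, -72.878328
3. -64.063120, -110.622602
4. -89.679237, 106.721108
5. -74.668753, -102.635032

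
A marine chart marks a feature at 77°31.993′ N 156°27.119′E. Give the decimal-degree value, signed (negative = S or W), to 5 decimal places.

77.53322, 156.45198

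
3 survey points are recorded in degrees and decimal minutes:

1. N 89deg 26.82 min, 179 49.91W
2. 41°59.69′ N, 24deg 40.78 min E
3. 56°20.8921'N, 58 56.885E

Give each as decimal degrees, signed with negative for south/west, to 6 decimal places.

Point 1:
  Lat: 26.82′ = 0.447000°; total 89.4470000
  N ⇒ keep positive
  λ: 49.91′ = 0.831833°; total 179.8318333
  hemisphere W, so the sign is −
Point 2:
  Latitude: 59.69′ = 0.994833°; total 41.9948333
  N → positive
  Lon: 40.78′ = 0.679667°; total 24.6796667
  E → positive
Point 3:
  Lat: 20.8921′ = 0.348202°; total 56.3482017
  N → positive
  λ: 58 + 56.885/60 = 58.9480833
  E ⇒ keep positive

1. 89.447000, -179.831833
2. 41.994833, 24.679667
3. 56.348202, 58.948083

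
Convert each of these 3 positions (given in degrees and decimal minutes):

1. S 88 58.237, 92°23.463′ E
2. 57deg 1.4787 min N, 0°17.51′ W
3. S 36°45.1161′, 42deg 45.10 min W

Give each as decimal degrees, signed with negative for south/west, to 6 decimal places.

Point 1:
  Latitude: 88 + 58.237/60 = 88.9706167
  S ⇒ negate
  Longitude: 92 + 23.463/60 = 92.3910500
  E ⇒ keep positive
Point 2:
  Lat: 57 + 1.4787/60 = 57.0246450
  N → positive
  λ: 0 + 17.51/60 = 0.2918333
  W → negative
Point 3:
  Latitude: 36 + 45.1161/60 = 36.7519350
  hemisphere S, so the sign is −
  Lon: 42 + 45.1/60 = 42.7516667
  W → negative

1. -88.970617, 92.391050
2. 57.024645, -0.291833
3. -36.751935, -42.751667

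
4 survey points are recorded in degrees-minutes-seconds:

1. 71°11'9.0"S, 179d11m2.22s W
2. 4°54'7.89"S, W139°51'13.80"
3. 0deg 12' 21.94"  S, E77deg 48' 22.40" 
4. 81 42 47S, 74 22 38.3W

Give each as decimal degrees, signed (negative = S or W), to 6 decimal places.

Point 1:
  φ: 71° + 11/60 + 9/3600 = 71 + 0.183333 + 0.002500 = 71.1858333
  hemisphere S, so the sign is −
  Lon: 179° + 11/60 + 2.22/3600 = 179 + 0.183333 + 0.000617 = 179.1839500
  W → negative
Point 2:
  Lat: 4 + 54/60 + 7.89/3600 = 4.9021917
  hemisphere S, so the sign is −
  λ: 139 + 51/60 + 13.8/3600 = 139.8538333
  W ⇒ negate
Point 3:
  φ: 0 + 12/60 + 21.94/3600 = 0.2060944
  S ⇒ negate
  Longitude: 77° + 48/60 + 22.4/3600 = 77 + 0.800000 + 0.006222 = 77.8062222
  E → positive
Point 4:
  Lat: 81° + 42/60 + 47/3600 = 81 + 0.700000 + 0.013056 = 81.7130556
  S ⇒ negate
  Lon: 74 + 22/60 + 38.3/3600 = 74.3773056
  W ⇒ negate

1. -71.185833, -179.183950
2. -4.902192, -139.853833
3. -0.206094, 77.806222
4. -81.713056, -74.377306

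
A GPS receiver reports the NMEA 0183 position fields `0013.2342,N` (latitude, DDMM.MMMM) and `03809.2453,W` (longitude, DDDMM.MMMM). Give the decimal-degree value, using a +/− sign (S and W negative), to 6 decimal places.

0.220570, -38.154088

Lat: degrees = first 2 digits = 0, minutes = 13.2342; 0 + 13.2342/60 = 0.2205700
N → positive
Longitude: split at 3 digits → 038° and 9.2453′; 38 + 9.2453/60 = 38.1540883
hemisphere W, so the sign is −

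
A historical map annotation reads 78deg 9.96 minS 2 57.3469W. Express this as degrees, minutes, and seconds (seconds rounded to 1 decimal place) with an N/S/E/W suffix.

78°09′57.6″ S, 2°57′20.8″ W

φ: fractional minutes 0.96000 × 60 = 57.600″
Longitude: fractional minutes 0.34690 × 60 = 20.814″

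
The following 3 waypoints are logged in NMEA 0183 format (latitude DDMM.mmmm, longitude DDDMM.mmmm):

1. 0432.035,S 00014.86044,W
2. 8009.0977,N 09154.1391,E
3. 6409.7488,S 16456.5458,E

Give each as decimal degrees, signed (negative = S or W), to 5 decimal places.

1. -4.53392, -0.24767
2. 80.15163, 91.90232
3. -64.16248, 164.94243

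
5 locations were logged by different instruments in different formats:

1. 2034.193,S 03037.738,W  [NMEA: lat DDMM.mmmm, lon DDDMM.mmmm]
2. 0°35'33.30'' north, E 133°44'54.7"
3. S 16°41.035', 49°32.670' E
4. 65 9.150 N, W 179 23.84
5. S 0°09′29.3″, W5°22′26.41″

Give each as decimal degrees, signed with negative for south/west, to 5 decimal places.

1. -20.56988, -30.62897
2. 0.59258, 133.74853
3. -16.68392, 49.54450
4. 65.15250, -179.39733
5. -0.15814, -5.37400

Point 1:
  Latitude: split at 2 digits → 20° and 34.193′; 20 + 34.193/60 = 20.569883
  S ⇒ negate
  λ: split at 3 digits → 030° and 37.738′; 30 + 37.738/60 = 30.628967
  W → negative
Point 2:
  φ: 0° + 35/60 + 33.3/3600 = 0 + 0.583333 + 0.009250 = 0.592583
  N → positive
  Longitude: 44′ + 54.7″ = 44.91167′; 133 + 44.91167/60 = 133.748528
  E ⇒ keep positive
Point 3:
  φ: 41.035′ = 0.683917°; total 16.683917
  S → negative
  Lon: 32.67′ = 0.544500°; total 49.544500
  E ⇒ keep positive
Point 4:
  Latitude: 65 + 9.15/60 = 65.152500
  N → positive
  Longitude: 179 + 23.84/60 = 179.397333
  hemisphere W, so the sign is −
Point 5:
  φ: 9′ + 29.3″ = 9.48833′; 0 + 9.48833/60 = 0.158139
  hemisphere S, so the sign is −
  Longitude: 5° + 22/60 + 26.41/3600 = 5 + 0.366667 + 0.007336 = 5.374003
  hemisphere W, so the sign is −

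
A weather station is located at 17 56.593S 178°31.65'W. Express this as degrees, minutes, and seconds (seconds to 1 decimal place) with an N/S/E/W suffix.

17°56′35.6″ S, 178°31′39.0″ W

Lat: 56.59300′ → 56′ and 0.59300 × 60 = 35.580″
λ: fractional minutes 0.65000 × 60 = 39.000″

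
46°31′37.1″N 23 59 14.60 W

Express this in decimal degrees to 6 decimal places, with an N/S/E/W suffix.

46.526972° N, 23.987389° W

Lat: 46 + 31/60 + 37.1/3600 = 46.5269722
Longitude: 23 + 59/60 + 14.6/3600 = 23.9873889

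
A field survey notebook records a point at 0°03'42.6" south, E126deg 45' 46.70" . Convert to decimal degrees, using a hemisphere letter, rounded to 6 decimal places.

0.061833° S, 126.762972° E

Latitude: 0° + 3/60 + 42.6/3600 = 0 + 0.050000 + 0.011833 = 0.0618333
λ: 126 + 45/60 + 46.7/3600 = 126.7629722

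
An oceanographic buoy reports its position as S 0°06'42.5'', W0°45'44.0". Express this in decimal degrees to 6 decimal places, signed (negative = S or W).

-0.111806, -0.762222

Latitude: 0° + 6/60 + 42.5/3600 = 0 + 0.100000 + 0.011806 = 0.1118056
S ⇒ negate
λ: 45′ + 44″ = 45.73333′; 0 + 45.73333/60 = 0.7622222
W ⇒ negate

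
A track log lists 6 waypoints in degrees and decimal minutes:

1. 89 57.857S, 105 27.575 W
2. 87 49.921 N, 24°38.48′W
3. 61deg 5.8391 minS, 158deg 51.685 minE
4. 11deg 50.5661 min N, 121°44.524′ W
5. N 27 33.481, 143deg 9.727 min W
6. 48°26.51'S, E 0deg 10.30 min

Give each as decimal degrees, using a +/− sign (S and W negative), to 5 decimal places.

1. -89.96428, -105.45958
2. 87.83202, -24.64133
3. -61.09732, 158.86142
4. 11.84277, -121.74207
5. 27.55802, -143.16212
6. -48.44183, 0.17167

Point 1:
  φ: 89 + 57.857/60 = 89.964283
  hemisphere S, so the sign is −
  λ: 105 + 27.575/60 = 105.459583
  W → negative
Point 2:
  Lat: 49.921′ = 0.832017°; total 87.832017
  N ⇒ keep positive
  Lon: 24 + 38.48/60 = 24.641333
  hemisphere W, so the sign is −
Point 3:
  Latitude: 5.8391′ = 0.097318°; total 61.097318
  S → negative
  λ: 158 + 51.685/60 = 158.861417
  E → positive
Point 4:
  Latitude: 11 + 50.5661/60 = 11.842768
  N ⇒ keep positive
  Longitude: 44.524′ = 0.742067°; total 121.742067
  hemisphere W, so the sign is −
Point 5:
  φ: 33.481′ = 0.558017°; total 27.558017
  N ⇒ keep positive
  Lon: 9.727′ = 0.162117°; total 143.162117
  W ⇒ negate
Point 6:
  Lat: 48 + 26.51/60 = 48.441833
  S ⇒ negate
  Longitude: 10.3′ = 0.171667°; total 0.171667
  E ⇒ keep positive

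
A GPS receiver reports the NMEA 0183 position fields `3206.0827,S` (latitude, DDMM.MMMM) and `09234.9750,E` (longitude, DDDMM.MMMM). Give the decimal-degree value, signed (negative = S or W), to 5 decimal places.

-32.10138, 92.58292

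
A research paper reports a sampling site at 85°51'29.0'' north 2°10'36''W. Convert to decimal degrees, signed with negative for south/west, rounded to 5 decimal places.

Latitude: 85° + 51/60 + 29/3600 = 85 + 0.850000 + 0.008056 = 85.858056
N → positive
λ: 10′ + 36″ = 10.60000′; 2 + 10.60000/60 = 2.176667
W ⇒ negate

85.85806, -2.17667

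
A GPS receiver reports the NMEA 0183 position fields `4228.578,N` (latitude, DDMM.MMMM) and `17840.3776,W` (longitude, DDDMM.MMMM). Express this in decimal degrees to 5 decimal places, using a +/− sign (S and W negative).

φ: degrees = first 2 digits = 42, minutes = 28.578; 42 + 28.578/60 = 42.476300
N → positive
Longitude: split at 3 digits → 178° and 40.3776′; 178 + 40.3776/60 = 178.672960
hemisphere W, so the sign is −

42.47630, -178.67296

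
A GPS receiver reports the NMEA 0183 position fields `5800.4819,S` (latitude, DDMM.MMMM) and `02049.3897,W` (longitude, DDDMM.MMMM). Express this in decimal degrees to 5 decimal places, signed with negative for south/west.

Lat: split at 2 digits → 58° and 0.4819′; 58 + 0.4819/60 = 58.008032
S ⇒ negate
λ: degrees = first 3 digits = 20, minutes = 49.3897; 20 + 49.3897/60 = 20.823162
W → negative

-58.00803, -20.82316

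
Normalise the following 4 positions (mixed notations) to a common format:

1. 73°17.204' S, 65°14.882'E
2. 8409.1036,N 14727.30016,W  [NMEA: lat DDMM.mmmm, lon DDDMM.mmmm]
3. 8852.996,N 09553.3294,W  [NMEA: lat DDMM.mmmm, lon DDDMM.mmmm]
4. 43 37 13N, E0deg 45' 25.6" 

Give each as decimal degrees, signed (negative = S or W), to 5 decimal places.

1. -73.28673, 65.24803
2. 84.15173, -147.45500
3. 88.88327, -95.88882
4. 43.62028, 0.75711

Point 1:
  Lat: 73 + 17.204/60 = 73.286733
  S ⇒ negate
  Lon: 14.882′ = 0.248033°; total 65.248033
  E → positive
Point 2:
  Lat: degrees = first 2 digits = 84, minutes = 9.1036; 84 + 9.1036/60 = 84.151727
  N ⇒ keep positive
  Longitude: degrees = first 3 digits = 147, minutes = 27.30016; 147 + 27.30016/60 = 147.455003
  W → negative
Point 3:
  φ: split at 2 digits → 88° and 52.996′; 88 + 52.996/60 = 88.883267
  N → positive
  Longitude: degrees = first 3 digits = 95, minutes = 53.3294; 95 + 53.3294/60 = 95.888823
  hemisphere W, so the sign is −
Point 4:
  φ: 37′ + 13″ = 37.21667′; 43 + 37.21667/60 = 43.620278
  N ⇒ keep positive
  λ: 0 + 45/60 + 25.6/3600 = 0.757111
  E ⇒ keep positive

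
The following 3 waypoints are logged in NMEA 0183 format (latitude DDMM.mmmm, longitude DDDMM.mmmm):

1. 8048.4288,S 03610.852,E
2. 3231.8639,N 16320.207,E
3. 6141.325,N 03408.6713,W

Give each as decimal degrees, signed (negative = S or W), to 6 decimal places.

Point 1:
  Lat: split at 2 digits → 80° and 48.4288′; 80 + 48.4288/60 = 80.8071467
  S ⇒ negate
  λ: degrees = first 3 digits = 36, minutes = 10.852; 36 + 10.852/60 = 36.1808667
  E ⇒ keep positive
Point 2:
  Latitude: degrees = first 2 digits = 32, minutes = 31.8639; 32 + 31.8639/60 = 32.5310650
  N ⇒ keep positive
  Longitude: degrees = first 3 digits = 163, minutes = 20.207; 163 + 20.207/60 = 163.3367833
  E ⇒ keep positive
Point 3:
  Lat: degrees = first 2 digits = 61, minutes = 41.325; 61 + 41.325/60 = 61.6887500
  N ⇒ keep positive
  λ: split at 3 digits → 034° and 8.6713′; 34 + 8.6713/60 = 34.1445217
  W → negative

1. -80.807147, 36.180867
2. 32.531065, 163.336783
3. 61.688750, -34.144522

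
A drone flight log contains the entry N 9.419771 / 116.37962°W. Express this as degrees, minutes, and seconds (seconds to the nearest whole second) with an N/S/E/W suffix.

9°25′11″ N, 116°22′47″ W

Latitude: whole degrees 9; 25.18626′ → 25′ and 11.18″
λ: 0.379620° → 22.77720′; 0.77720 × 60 = 46.63″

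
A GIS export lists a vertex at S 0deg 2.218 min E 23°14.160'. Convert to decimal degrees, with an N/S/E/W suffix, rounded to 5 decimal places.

0.03697° S, 23.23600° E

Lat: 0 + 2.218/60 = 0.036967
Longitude: 23 + 14.16/60 = 23.236000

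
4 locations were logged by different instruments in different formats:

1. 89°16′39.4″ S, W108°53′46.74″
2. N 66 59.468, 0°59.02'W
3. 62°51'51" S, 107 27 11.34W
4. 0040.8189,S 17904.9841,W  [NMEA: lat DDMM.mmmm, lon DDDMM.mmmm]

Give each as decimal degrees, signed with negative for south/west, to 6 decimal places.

1. -89.277611, -108.896317
2. 66.991133, -0.983667
3. -62.864167, -107.453150
4. -0.680315, -179.083068

Point 1:
  Lat: 16′ + 39.4″ = 16.65667′; 89 + 16.65667/60 = 89.2776111
  S ⇒ negate
  λ: 108° + 53/60 + 46.74/3600 = 108 + 0.883333 + 0.012983 = 108.8963167
  W ⇒ negate
Point 2:
  Lat: 66 + 59.468/60 = 66.9911333
  N ⇒ keep positive
  λ: 59.02′ = 0.983667°; total 0.9836667
  W ⇒ negate
Point 3:
  Latitude: 62 + 51/60 + 51/3600 = 62.8641667
  S ⇒ negate
  λ: 27′ + 11.34″ = 27.18900′; 107 + 27.18900/60 = 107.4531500
  W → negative
Point 4:
  Lat: degrees = first 2 digits = 0, minutes = 40.8189; 0 + 40.8189/60 = 0.6803150
  hemisphere S, so the sign is −
  λ: degrees = first 3 digits = 179, minutes = 4.9841; 179 + 4.9841/60 = 179.0830683
  W → negative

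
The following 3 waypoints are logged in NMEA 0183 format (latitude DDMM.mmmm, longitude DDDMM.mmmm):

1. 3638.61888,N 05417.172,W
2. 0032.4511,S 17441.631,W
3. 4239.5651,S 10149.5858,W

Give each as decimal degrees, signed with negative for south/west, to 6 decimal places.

1. 36.643648, -54.286200
2. -0.540852, -174.693850
3. -42.659418, -101.826430

Point 1:
  Latitude: degrees = first 2 digits = 36, minutes = 38.61888; 36 + 38.61888/60 = 36.6436480
  N → positive
  λ: degrees = first 3 digits = 54, minutes = 17.172; 54 + 17.172/60 = 54.2862000
  hemisphere W, so the sign is −
Point 2:
  φ: split at 2 digits → 00° and 32.4511′; 0 + 32.4511/60 = 0.5408517
  S → negative
  Lon: split at 3 digits → 174° and 41.631′; 174 + 41.631/60 = 174.6938500
  W → negative
Point 3:
  Latitude: degrees = first 2 digits = 42, minutes = 39.5651; 42 + 39.5651/60 = 42.6594183
  S ⇒ negate
  Longitude: split at 3 digits → 101° and 49.5858′; 101 + 49.5858/60 = 101.8264300
  W ⇒ negate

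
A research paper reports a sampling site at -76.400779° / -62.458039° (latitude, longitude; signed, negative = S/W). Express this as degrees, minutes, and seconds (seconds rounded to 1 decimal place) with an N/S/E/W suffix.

76°24′2.8″ S, 62°27′28.9″ W

Latitude is negative → S; |value| = 76.400779
Lat: whole degrees 76; 24.04674′ → 24′ and 2.804″
Longitude is negative → W; |value| = 62.458039
λ: 0.458039 × 60 = 27.48234′ → 27′, remainder × 60 = 28.940″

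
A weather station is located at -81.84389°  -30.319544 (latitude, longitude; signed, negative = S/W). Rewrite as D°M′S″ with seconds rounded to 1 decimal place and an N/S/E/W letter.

81°50′38.0″ S, 30°19′10.4″ W

Latitude is negative → S; |value| = 81.843890
Lat: whole degrees 81; 50.63340′ → 50′ and 38.004″
Longitude is negative → W; |value| = 30.319544
λ: whole degrees 30; 19.17264′ → 19′ and 10.358″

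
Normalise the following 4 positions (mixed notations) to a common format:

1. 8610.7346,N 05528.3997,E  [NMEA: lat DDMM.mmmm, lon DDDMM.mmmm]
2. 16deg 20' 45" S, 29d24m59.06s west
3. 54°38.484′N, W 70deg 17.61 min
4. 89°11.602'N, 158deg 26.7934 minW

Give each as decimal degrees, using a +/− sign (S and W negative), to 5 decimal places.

1. 86.17891, 55.47333
2. -16.34583, -29.41641
3. 54.64140, -70.29350
4. 89.19337, -158.44656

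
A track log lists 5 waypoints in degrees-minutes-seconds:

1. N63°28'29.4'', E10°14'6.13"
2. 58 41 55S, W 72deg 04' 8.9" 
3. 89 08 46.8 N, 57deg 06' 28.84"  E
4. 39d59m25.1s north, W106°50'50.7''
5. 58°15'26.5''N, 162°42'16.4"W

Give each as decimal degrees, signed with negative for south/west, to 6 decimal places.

Point 1:
  φ: 28′ + 29.4″ = 28.49000′; 63 + 28.49000/60 = 63.4748333
  N ⇒ keep positive
  Longitude: 10 + 14/60 + 6.13/3600 = 10.2350361
  E → positive
Point 2:
  Lat: 41′ + 55″ = 41.91667′; 58 + 41.91667/60 = 58.6986111
  hemisphere S, so the sign is −
  λ: 72° + 4/60 + 8.9/3600 = 72 + 0.066667 + 0.002472 = 72.0691389
  W ⇒ negate
Point 3:
  Lat: 89 + 8/60 + 46.8/3600 = 89.1463333
  N ⇒ keep positive
  Lon: 6′ + 28.84″ = 6.48067′; 57 + 6.48067/60 = 57.1080111
  E ⇒ keep positive
Point 4:
  φ: 39° + 59/60 + 25.1/3600 = 39 + 0.983333 + 0.006972 = 39.9903056
  N → positive
  Longitude: 106 + 50/60 + 50.7/3600 = 106.8474167
  W ⇒ negate
Point 5:
  φ: 58° + 15/60 + 26.5/3600 = 58 + 0.250000 + 0.007361 = 58.2573611
  N → positive
  Longitude: 42′ + 16.4″ = 42.27333′; 162 + 42.27333/60 = 162.7045556
  W → negative

1. 63.474833, 10.235036
2. -58.698611, -72.069139
3. 89.146333, 57.108011
4. 39.990306, -106.847417
5. 58.257361, -162.704556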